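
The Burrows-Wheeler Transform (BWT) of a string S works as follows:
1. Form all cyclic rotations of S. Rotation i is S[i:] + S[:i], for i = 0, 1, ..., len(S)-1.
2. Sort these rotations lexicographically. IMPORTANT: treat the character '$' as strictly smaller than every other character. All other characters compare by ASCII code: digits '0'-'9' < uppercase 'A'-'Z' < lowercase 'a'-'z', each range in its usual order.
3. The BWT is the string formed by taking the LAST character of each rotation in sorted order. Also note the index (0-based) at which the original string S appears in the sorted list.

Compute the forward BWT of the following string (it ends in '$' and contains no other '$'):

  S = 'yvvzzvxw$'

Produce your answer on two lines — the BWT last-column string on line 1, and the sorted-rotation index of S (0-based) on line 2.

All 9 rotations (rotation i = S[i:]+S[:i]):
  rot[0] = yvvzzvxw$
  rot[1] = vvzzvxw$y
  rot[2] = vzzvxw$yv
  rot[3] = zzvxw$yvv
  rot[4] = zvxw$yvvz
  rot[5] = vxw$yvvzz
  rot[6] = xw$yvvzzv
  rot[7] = w$yvvzzvx
  rot[8] = $yvvzzvxw
Sorted (with $ < everything):
  sorted[0] = $yvvzzvxw  (last char: 'w')
  sorted[1] = vvzzvxw$y  (last char: 'y')
  sorted[2] = vxw$yvvzz  (last char: 'z')
  sorted[3] = vzzvxw$yv  (last char: 'v')
  sorted[4] = w$yvvzzvx  (last char: 'x')
  sorted[5] = xw$yvvzzv  (last char: 'v')
  sorted[6] = yvvzzvxw$  (last char: '$')
  sorted[7] = zvxw$yvvz  (last char: 'z')
  sorted[8] = zzvxw$yvv  (last char: 'v')
Last column: wyzvxv$zv
Original string S is at sorted index 6

Answer: wyzvxv$zv
6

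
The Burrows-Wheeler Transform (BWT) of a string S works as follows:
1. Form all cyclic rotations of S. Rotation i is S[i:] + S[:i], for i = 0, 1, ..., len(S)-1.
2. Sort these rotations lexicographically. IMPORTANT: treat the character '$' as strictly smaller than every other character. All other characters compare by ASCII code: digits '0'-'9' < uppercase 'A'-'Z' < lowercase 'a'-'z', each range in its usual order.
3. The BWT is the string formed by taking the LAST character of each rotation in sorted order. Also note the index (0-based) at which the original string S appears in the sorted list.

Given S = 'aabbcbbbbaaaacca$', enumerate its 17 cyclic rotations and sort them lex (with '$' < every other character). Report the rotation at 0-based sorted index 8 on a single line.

All 17 rotations (rotation i = S[i:]+S[:i]):
  rot[0] = aabbcbbbbaaaacca$
  rot[1] = abbcbbbbaaaacca$a
  rot[2] = bbcbbbbaaaacca$aa
  rot[3] = bcbbbbaaaacca$aab
  rot[4] = cbbbbaaaacca$aabb
  rot[5] = bbbbaaaacca$aabbc
  rot[6] = bbbaaaacca$aabbcb
  rot[7] = bbaaaacca$aabbcbb
  rot[8] = baaaacca$aabbcbbb
  rot[9] = aaaacca$aabbcbbbb
  rot[10] = aaacca$aabbcbbbba
  rot[11] = aacca$aabbcbbbbaa
  rot[12] = acca$aabbcbbbbaaa
  rot[13] = cca$aabbcbbbbaaaa
  rot[14] = ca$aabbcbbbbaaaac
  rot[15] = a$aabbcbbbbaaaacc
  rot[16] = $aabbcbbbbaaaacca
Sorted (with $ < everything):
  sorted[0] = $aabbcbbbbaaaacca
  sorted[1] = a$aabbcbbbbaaaacc
  sorted[2] = aaaacca$aabbcbbbb
  sorted[3] = aaacca$aabbcbbbba
  sorted[4] = aabbcbbbbaaaacca$
  sorted[5] = aacca$aabbcbbbbaa
  sorted[6] = abbcbbbbaaaacca$a
  sorted[7] = acca$aabbcbbbbaaa
  sorted[8] = baaaacca$aabbcbbb
  sorted[9] = bbaaaacca$aabbcbb
  sorted[10] = bbbaaaacca$aabbcb
  sorted[11] = bbbbaaaacca$aabbc
  sorted[12] = bbcbbbbaaaacca$aa
  sorted[13] = bcbbbbaaaacca$aab
  sorted[14] = ca$aabbcbbbbaaaac
  sorted[15] = cbbbbaaaacca$aabb
  sorted[16] = cca$aabbcbbbbaaaa
sorted[8] = baaaacca$aabbcbbb

Answer: baaaacca$aabbcbbb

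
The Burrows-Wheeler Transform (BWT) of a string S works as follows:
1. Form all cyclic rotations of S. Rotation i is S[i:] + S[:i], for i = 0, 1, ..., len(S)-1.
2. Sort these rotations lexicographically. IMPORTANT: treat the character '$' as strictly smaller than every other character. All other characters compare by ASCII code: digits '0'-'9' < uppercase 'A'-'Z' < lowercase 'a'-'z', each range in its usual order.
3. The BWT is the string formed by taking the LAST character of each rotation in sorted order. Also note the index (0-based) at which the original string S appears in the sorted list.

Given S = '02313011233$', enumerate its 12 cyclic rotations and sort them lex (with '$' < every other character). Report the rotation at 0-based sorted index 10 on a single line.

Answer: 313011233$02

Derivation:
All 12 rotations (rotation i = S[i:]+S[:i]):
  rot[0] = 02313011233$
  rot[1] = 2313011233$0
  rot[2] = 313011233$02
  rot[3] = 13011233$023
  rot[4] = 3011233$0231
  rot[5] = 011233$02313
  rot[6] = 11233$023130
  rot[7] = 1233$0231301
  rot[8] = 233$02313011
  rot[9] = 33$023130112
  rot[10] = 3$0231301123
  rot[11] = $02313011233
Sorted (with $ < everything):
  sorted[0] = $02313011233
  sorted[1] = 011233$02313
  sorted[2] = 02313011233$
  sorted[3] = 11233$023130
  sorted[4] = 1233$0231301
  sorted[5] = 13011233$023
  sorted[6] = 2313011233$0
  sorted[7] = 233$02313011
  sorted[8] = 3$0231301123
  sorted[9] = 3011233$0231
  sorted[10] = 313011233$02
  sorted[11] = 33$023130112
sorted[10] = 313011233$02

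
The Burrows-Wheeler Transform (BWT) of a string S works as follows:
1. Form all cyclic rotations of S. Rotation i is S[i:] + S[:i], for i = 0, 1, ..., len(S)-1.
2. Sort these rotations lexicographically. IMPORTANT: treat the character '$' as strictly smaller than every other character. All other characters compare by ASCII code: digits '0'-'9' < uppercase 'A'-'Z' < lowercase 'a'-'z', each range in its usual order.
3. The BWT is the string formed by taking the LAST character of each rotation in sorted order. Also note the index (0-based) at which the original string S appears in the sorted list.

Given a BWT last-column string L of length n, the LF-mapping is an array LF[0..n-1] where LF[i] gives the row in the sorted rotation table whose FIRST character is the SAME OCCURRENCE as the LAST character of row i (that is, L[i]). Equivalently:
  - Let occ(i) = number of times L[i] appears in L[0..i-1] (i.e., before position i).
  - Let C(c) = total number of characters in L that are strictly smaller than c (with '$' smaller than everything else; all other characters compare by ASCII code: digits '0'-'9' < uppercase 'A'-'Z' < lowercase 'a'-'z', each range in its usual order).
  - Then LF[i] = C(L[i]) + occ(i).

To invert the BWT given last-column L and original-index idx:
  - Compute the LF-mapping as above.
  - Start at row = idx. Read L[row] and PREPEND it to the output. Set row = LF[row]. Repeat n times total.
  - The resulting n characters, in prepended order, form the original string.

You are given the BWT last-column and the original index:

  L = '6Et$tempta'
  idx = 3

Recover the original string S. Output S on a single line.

Answer: attemptE6$

Derivation:
LF mapping: 1 2 7 0 8 4 5 6 9 3
Walk LF starting at row 3, prepending L[row]:
  step 1: row=3, L[3]='$', prepend. Next row=LF[3]=0
  step 2: row=0, L[0]='6', prepend. Next row=LF[0]=1
  step 3: row=1, L[1]='E', prepend. Next row=LF[1]=2
  step 4: row=2, L[2]='t', prepend. Next row=LF[2]=7
  step 5: row=7, L[7]='p', prepend. Next row=LF[7]=6
  step 6: row=6, L[6]='m', prepend. Next row=LF[6]=5
  step 7: row=5, L[5]='e', prepend. Next row=LF[5]=4
  step 8: row=4, L[4]='t', prepend. Next row=LF[4]=8
  step 9: row=8, L[8]='t', prepend. Next row=LF[8]=9
  step 10: row=9, L[9]='a', prepend. Next row=LF[9]=3
Reversed output: attemptE6$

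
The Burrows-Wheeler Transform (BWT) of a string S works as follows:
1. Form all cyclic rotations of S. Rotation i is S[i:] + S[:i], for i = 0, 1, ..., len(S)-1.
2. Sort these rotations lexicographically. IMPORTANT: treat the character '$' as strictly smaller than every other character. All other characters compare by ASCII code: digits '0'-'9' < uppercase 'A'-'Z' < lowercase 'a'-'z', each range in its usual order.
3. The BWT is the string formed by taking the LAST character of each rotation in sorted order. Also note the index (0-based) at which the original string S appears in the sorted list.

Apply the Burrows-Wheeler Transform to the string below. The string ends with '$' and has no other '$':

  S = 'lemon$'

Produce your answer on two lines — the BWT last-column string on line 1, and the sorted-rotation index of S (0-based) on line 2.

All 6 rotations (rotation i = S[i:]+S[:i]):
  rot[0] = lemon$
  rot[1] = emon$l
  rot[2] = mon$le
  rot[3] = on$lem
  rot[4] = n$lemo
  rot[5] = $lemon
Sorted (with $ < everything):
  sorted[0] = $lemon  (last char: 'n')
  sorted[1] = emon$l  (last char: 'l')
  sorted[2] = lemon$  (last char: '$')
  sorted[3] = mon$le  (last char: 'e')
  sorted[4] = n$lemo  (last char: 'o')
  sorted[5] = on$lem  (last char: 'm')
Last column: nl$eom
Original string S is at sorted index 2

Answer: nl$eom
2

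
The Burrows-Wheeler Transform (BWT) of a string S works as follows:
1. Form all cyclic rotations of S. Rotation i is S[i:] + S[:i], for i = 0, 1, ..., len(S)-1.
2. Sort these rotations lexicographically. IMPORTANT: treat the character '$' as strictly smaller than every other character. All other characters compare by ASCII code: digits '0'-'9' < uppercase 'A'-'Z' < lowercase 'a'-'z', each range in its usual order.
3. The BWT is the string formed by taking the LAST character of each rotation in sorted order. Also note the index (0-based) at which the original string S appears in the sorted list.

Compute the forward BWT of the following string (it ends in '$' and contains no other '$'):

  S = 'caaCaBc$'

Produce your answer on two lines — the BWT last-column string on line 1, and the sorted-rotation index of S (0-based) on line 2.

All 8 rotations (rotation i = S[i:]+S[:i]):
  rot[0] = caaCaBc$
  rot[1] = aaCaBc$c
  rot[2] = aCaBc$ca
  rot[3] = CaBc$caa
  rot[4] = aBc$caaC
  rot[5] = Bc$caaCa
  rot[6] = c$caaCaB
  rot[7] = $caaCaBc
Sorted (with $ < everything):
  sorted[0] = $caaCaBc  (last char: 'c')
  sorted[1] = Bc$caaCa  (last char: 'a')
  sorted[2] = CaBc$caa  (last char: 'a')
  sorted[3] = aBc$caaC  (last char: 'C')
  sorted[4] = aCaBc$ca  (last char: 'a')
  sorted[5] = aaCaBc$c  (last char: 'c')
  sorted[6] = c$caaCaB  (last char: 'B')
  sorted[7] = caaCaBc$  (last char: '$')
Last column: caaCacB$
Original string S is at sorted index 7

Answer: caaCacB$
7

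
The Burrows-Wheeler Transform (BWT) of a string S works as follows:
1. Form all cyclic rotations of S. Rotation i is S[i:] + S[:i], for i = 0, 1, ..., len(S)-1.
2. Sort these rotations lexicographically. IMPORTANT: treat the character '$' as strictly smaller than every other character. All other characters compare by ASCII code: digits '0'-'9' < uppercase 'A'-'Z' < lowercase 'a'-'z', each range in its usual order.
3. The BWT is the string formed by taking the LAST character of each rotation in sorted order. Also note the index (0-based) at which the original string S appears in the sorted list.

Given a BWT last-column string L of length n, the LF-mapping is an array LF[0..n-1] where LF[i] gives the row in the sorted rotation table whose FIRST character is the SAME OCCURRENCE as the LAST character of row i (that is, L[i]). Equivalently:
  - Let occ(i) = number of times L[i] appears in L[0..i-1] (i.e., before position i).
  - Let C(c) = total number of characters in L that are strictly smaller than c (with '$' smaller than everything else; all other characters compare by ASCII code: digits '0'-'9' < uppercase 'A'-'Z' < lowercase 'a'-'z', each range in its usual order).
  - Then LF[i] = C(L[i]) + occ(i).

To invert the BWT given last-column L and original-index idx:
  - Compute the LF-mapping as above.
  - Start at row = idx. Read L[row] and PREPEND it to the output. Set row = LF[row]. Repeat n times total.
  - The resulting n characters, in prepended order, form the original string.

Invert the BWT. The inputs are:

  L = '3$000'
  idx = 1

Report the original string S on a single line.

LF mapping: 4 0 1 2 3
Walk LF starting at row 1, prepending L[row]:
  step 1: row=1, L[1]='$', prepend. Next row=LF[1]=0
  step 2: row=0, L[0]='3', prepend. Next row=LF[0]=4
  step 3: row=4, L[4]='0', prepend. Next row=LF[4]=3
  step 4: row=3, L[3]='0', prepend. Next row=LF[3]=2
  step 5: row=2, L[2]='0', prepend. Next row=LF[2]=1
Reversed output: 0003$

Answer: 0003$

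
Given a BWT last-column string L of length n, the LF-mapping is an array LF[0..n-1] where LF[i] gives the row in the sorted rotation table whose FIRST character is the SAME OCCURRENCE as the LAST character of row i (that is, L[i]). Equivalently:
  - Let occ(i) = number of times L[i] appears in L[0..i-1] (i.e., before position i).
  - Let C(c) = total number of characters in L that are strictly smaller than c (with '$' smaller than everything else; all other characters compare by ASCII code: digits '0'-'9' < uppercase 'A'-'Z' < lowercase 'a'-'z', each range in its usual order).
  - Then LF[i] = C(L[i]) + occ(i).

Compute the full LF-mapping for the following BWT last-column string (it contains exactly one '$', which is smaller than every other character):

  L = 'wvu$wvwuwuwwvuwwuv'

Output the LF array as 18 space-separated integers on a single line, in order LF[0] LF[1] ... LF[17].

Answer: 10 6 1 0 11 7 12 2 13 3 14 15 8 4 16 17 5 9

Derivation:
Char counts: '$':1, 'u':5, 'v':4, 'w':8
C (first-col start): C('$')=0, C('u')=1, C('v')=6, C('w')=10
L[0]='w': occ=0, LF[0]=C('w')+0=10+0=10
L[1]='v': occ=0, LF[1]=C('v')+0=6+0=6
L[2]='u': occ=0, LF[2]=C('u')+0=1+0=1
L[3]='$': occ=0, LF[3]=C('$')+0=0+0=0
L[4]='w': occ=1, LF[4]=C('w')+1=10+1=11
L[5]='v': occ=1, LF[5]=C('v')+1=6+1=7
L[6]='w': occ=2, LF[6]=C('w')+2=10+2=12
L[7]='u': occ=1, LF[7]=C('u')+1=1+1=2
L[8]='w': occ=3, LF[8]=C('w')+3=10+3=13
L[9]='u': occ=2, LF[9]=C('u')+2=1+2=3
L[10]='w': occ=4, LF[10]=C('w')+4=10+4=14
L[11]='w': occ=5, LF[11]=C('w')+5=10+5=15
L[12]='v': occ=2, LF[12]=C('v')+2=6+2=8
L[13]='u': occ=3, LF[13]=C('u')+3=1+3=4
L[14]='w': occ=6, LF[14]=C('w')+6=10+6=16
L[15]='w': occ=7, LF[15]=C('w')+7=10+7=17
L[16]='u': occ=4, LF[16]=C('u')+4=1+4=5
L[17]='v': occ=3, LF[17]=C('v')+3=6+3=9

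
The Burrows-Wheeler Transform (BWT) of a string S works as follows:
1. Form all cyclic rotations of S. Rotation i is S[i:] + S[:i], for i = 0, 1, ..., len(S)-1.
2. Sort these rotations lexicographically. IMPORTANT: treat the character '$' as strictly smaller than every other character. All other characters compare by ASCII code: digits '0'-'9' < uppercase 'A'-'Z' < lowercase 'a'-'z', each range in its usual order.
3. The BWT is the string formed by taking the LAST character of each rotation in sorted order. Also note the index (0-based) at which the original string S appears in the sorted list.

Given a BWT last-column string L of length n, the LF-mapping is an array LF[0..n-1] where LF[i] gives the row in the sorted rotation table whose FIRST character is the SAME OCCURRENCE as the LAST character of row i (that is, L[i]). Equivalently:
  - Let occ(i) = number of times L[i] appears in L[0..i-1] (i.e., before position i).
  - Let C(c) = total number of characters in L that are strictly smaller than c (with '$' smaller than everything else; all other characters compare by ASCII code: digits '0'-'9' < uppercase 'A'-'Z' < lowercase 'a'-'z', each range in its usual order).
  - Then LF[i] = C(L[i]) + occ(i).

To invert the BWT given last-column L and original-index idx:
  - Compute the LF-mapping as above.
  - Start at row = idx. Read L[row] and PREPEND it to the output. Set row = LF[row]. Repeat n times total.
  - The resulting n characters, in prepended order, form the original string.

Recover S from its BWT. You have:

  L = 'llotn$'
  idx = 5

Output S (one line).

Answer: tnoll$

Derivation:
LF mapping: 1 2 4 5 3 0
Walk LF starting at row 5, prepending L[row]:
  step 1: row=5, L[5]='$', prepend. Next row=LF[5]=0
  step 2: row=0, L[0]='l', prepend. Next row=LF[0]=1
  step 3: row=1, L[1]='l', prepend. Next row=LF[1]=2
  step 4: row=2, L[2]='o', prepend. Next row=LF[2]=4
  step 5: row=4, L[4]='n', prepend. Next row=LF[4]=3
  step 6: row=3, L[3]='t', prepend. Next row=LF[3]=5
Reversed output: tnoll$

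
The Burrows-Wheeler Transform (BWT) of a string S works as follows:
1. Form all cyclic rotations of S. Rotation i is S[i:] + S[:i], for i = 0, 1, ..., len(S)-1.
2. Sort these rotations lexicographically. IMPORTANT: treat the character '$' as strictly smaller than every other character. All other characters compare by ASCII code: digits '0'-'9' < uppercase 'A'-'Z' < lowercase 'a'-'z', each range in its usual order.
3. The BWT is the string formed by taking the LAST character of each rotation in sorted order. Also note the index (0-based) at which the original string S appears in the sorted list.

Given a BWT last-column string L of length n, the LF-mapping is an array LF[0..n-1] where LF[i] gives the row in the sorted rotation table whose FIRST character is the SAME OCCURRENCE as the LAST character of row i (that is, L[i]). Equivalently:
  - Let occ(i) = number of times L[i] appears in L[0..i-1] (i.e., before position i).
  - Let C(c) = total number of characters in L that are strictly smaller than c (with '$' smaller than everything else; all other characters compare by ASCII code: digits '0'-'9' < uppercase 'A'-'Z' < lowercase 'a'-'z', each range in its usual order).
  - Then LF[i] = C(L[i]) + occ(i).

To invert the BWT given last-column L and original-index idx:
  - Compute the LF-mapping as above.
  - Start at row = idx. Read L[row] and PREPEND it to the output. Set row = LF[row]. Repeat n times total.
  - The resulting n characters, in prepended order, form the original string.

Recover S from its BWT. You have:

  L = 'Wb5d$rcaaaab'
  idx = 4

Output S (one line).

LF mapping: 2 7 1 10 0 11 9 3 4 5 6 8
Walk LF starting at row 4, prepending L[row]:
  step 1: row=4, L[4]='$', prepend. Next row=LF[4]=0
  step 2: row=0, L[0]='W', prepend. Next row=LF[0]=2
  step 3: row=2, L[2]='5', prepend. Next row=LF[2]=1
  step 4: row=1, L[1]='b', prepend. Next row=LF[1]=7
  step 5: row=7, L[7]='a', prepend. Next row=LF[7]=3
  step 6: row=3, L[3]='d', prepend. Next row=LF[3]=10
  step 7: row=10, L[10]='a', prepend. Next row=LF[10]=6
  step 8: row=6, L[6]='c', prepend. Next row=LF[6]=9
  step 9: row=9, L[9]='a', prepend. Next row=LF[9]=5
  step 10: row=5, L[5]='r', prepend. Next row=LF[5]=11
  step 11: row=11, L[11]='b', prepend. Next row=LF[11]=8
  step 12: row=8, L[8]='a', prepend. Next row=LF[8]=4
Reversed output: abracadab5W$

Answer: abracadab5W$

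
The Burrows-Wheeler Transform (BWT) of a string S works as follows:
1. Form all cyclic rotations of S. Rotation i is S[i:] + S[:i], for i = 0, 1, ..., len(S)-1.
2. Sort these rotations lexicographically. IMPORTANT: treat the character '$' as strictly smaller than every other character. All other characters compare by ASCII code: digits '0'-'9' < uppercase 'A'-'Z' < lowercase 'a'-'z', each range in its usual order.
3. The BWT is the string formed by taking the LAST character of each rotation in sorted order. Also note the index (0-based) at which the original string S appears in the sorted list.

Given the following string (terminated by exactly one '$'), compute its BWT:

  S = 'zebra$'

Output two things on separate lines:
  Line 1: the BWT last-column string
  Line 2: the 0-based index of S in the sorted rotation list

Answer: arezb$
5

Derivation:
All 6 rotations (rotation i = S[i:]+S[:i]):
  rot[0] = zebra$
  rot[1] = ebra$z
  rot[2] = bra$ze
  rot[3] = ra$zeb
  rot[4] = a$zebr
  rot[5] = $zebra
Sorted (with $ < everything):
  sorted[0] = $zebra  (last char: 'a')
  sorted[1] = a$zebr  (last char: 'r')
  sorted[2] = bra$ze  (last char: 'e')
  sorted[3] = ebra$z  (last char: 'z')
  sorted[4] = ra$zeb  (last char: 'b')
  sorted[5] = zebra$  (last char: '$')
Last column: arezb$
Original string S is at sorted index 5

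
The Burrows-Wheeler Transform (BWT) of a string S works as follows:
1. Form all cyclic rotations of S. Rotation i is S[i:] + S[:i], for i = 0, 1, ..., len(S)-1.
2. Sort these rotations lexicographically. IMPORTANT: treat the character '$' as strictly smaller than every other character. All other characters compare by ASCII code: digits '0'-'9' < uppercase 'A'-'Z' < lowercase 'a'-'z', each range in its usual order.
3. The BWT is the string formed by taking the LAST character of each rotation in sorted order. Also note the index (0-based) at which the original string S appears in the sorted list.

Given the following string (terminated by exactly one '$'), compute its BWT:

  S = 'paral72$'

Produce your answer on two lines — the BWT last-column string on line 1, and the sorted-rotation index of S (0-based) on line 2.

All 8 rotations (rotation i = S[i:]+S[:i]):
  rot[0] = paral72$
  rot[1] = aral72$p
  rot[2] = ral72$pa
  rot[3] = al72$par
  rot[4] = l72$para
  rot[5] = 72$paral
  rot[6] = 2$paral7
  rot[7] = $paral72
Sorted (with $ < everything):
  sorted[0] = $paral72  (last char: '2')
  sorted[1] = 2$paral7  (last char: '7')
  sorted[2] = 72$paral  (last char: 'l')
  sorted[3] = al72$par  (last char: 'r')
  sorted[4] = aral72$p  (last char: 'p')
  sorted[5] = l72$para  (last char: 'a')
  sorted[6] = paral72$  (last char: '$')
  sorted[7] = ral72$pa  (last char: 'a')
Last column: 27lrpa$a
Original string S is at sorted index 6

Answer: 27lrpa$a
6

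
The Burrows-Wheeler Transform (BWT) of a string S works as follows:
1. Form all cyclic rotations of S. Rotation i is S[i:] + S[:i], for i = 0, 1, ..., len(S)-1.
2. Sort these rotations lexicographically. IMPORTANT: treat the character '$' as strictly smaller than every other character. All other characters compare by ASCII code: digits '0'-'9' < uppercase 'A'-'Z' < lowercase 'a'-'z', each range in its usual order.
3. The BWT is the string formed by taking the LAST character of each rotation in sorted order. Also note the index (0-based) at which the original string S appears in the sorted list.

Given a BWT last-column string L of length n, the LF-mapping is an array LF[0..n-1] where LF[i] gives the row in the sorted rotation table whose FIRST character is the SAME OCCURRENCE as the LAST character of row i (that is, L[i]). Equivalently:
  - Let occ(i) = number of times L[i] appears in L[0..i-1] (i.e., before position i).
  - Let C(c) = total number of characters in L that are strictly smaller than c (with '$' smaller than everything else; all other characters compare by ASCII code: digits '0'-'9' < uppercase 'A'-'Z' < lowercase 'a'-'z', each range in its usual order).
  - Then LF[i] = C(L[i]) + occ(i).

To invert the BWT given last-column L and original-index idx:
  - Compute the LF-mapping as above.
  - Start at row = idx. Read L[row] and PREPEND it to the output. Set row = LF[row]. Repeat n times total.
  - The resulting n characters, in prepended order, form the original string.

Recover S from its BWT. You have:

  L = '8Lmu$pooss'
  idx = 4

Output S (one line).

LF mapping: 1 2 3 9 0 6 4 5 7 8
Walk LF starting at row 4, prepending L[row]:
  step 1: row=4, L[4]='$', prepend. Next row=LF[4]=0
  step 2: row=0, L[0]='8', prepend. Next row=LF[0]=1
  step 3: row=1, L[1]='L', prepend. Next row=LF[1]=2
  step 4: row=2, L[2]='m', prepend. Next row=LF[2]=3
  step 5: row=3, L[3]='u', prepend. Next row=LF[3]=9
  step 6: row=9, L[9]='s', prepend. Next row=LF[9]=8
  step 7: row=8, L[8]='s', prepend. Next row=LF[8]=7
  step 8: row=7, L[7]='o', prepend. Next row=LF[7]=5
  step 9: row=5, L[5]='p', prepend. Next row=LF[5]=6
  step 10: row=6, L[6]='o', prepend. Next row=LF[6]=4
Reversed output: opossumL8$

Answer: opossumL8$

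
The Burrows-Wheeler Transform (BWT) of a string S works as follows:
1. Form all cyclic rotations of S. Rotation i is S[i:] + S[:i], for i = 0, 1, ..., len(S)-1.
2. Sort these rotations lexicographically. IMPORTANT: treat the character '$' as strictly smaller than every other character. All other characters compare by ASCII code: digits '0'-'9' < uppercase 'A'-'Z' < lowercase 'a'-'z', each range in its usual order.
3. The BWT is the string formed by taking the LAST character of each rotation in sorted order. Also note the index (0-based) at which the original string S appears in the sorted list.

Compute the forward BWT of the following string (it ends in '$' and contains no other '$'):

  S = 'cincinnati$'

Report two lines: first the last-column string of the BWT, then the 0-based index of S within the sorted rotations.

All 11 rotations (rotation i = S[i:]+S[:i]):
  rot[0] = cincinnati$
  rot[1] = incinnati$c
  rot[2] = ncinnati$ci
  rot[3] = cinnati$cin
  rot[4] = innati$cinc
  rot[5] = nnati$cinci
  rot[6] = nati$cincin
  rot[7] = ati$cincinn
  rot[8] = ti$cincinna
  rot[9] = i$cincinnat
  rot[10] = $cincinnati
Sorted (with $ < everything):
  sorted[0] = $cincinnati  (last char: 'i')
  sorted[1] = ati$cincinn  (last char: 'n')
  sorted[2] = cincinnati$  (last char: '$')
  sorted[3] = cinnati$cin  (last char: 'n')
  sorted[4] = i$cincinnat  (last char: 't')
  sorted[5] = incinnati$c  (last char: 'c')
  sorted[6] = innati$cinc  (last char: 'c')
  sorted[7] = nati$cincin  (last char: 'n')
  sorted[8] = ncinnati$ci  (last char: 'i')
  sorted[9] = nnati$cinci  (last char: 'i')
  sorted[10] = ti$cincinna  (last char: 'a')
Last column: in$ntccniia
Original string S is at sorted index 2

Answer: in$ntccniia
2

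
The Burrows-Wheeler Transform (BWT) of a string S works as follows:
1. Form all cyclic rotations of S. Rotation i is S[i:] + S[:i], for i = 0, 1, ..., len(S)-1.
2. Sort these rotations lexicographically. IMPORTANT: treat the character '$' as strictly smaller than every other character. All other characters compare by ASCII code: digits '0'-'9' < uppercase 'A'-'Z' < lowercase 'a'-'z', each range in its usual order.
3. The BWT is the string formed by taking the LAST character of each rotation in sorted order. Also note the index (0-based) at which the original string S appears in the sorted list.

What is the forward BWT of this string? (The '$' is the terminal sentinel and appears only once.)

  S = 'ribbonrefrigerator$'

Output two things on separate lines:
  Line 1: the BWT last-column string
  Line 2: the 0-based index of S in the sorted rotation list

All 19 rotations (rotation i = S[i:]+S[:i]):
  rot[0] = ribbonrefrigerator$
  rot[1] = ibbonrefrigerator$r
  rot[2] = bbonrefrigerator$ri
  rot[3] = bonrefrigerator$rib
  rot[4] = onrefrigerator$ribb
  rot[5] = nrefrigerator$ribbo
  rot[6] = refrigerator$ribbon
  rot[7] = efrigerator$ribbonr
  rot[8] = frigerator$ribbonre
  rot[9] = rigerator$ribbonref
  rot[10] = igerator$ribbonrefr
  rot[11] = gerator$ribbonrefri
  rot[12] = erator$ribbonrefrig
  rot[13] = rator$ribbonrefrige
  rot[14] = ator$ribbonrefriger
  rot[15] = tor$ribbonrefrigera
  rot[16] = or$ribbonrefrigerat
  rot[17] = r$ribbonrefrigerato
  rot[18] = $ribbonrefrigerator
Sorted (with $ < everything):
  sorted[0] = $ribbonrefrigerator  (last char: 'r')
  sorted[1] = ator$ribbonrefriger  (last char: 'r')
  sorted[2] = bbonrefrigerator$ri  (last char: 'i')
  sorted[3] = bonrefrigerator$rib  (last char: 'b')
  sorted[4] = efrigerator$ribbonr  (last char: 'r')
  sorted[5] = erator$ribbonrefrig  (last char: 'g')
  sorted[6] = frigerator$ribbonre  (last char: 'e')
  sorted[7] = gerator$ribbonrefri  (last char: 'i')
  sorted[8] = ibbonrefrigerator$r  (last char: 'r')
  sorted[9] = igerator$ribbonrefr  (last char: 'r')
  sorted[10] = nrefrigerator$ribbo  (last char: 'o')
  sorted[11] = onrefrigerator$ribb  (last char: 'b')
  sorted[12] = or$ribbonrefrigerat  (last char: 't')
  sorted[13] = r$ribbonrefrigerato  (last char: 'o')
  sorted[14] = rator$ribbonrefrige  (last char: 'e')
  sorted[15] = refrigerator$ribbon  (last char: 'n')
  sorted[16] = ribbonrefrigerator$  (last char: '$')
  sorted[17] = rigerator$ribbonref  (last char: 'f')
  sorted[18] = tor$ribbonrefrigera  (last char: 'a')
Last column: rribrgeirrobtoen$fa
Original string S is at sorted index 16

Answer: rribrgeirrobtoen$fa
16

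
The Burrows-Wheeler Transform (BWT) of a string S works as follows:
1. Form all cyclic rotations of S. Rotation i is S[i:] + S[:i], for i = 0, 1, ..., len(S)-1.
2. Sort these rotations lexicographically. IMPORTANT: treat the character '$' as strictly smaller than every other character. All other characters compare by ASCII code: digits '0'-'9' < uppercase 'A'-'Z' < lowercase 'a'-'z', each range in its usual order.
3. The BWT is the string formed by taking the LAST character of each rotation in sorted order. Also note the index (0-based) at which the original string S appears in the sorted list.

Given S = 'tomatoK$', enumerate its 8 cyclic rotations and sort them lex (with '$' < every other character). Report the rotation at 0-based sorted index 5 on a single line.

Answer: omatoK$t

Derivation:
All 8 rotations (rotation i = S[i:]+S[:i]):
  rot[0] = tomatoK$
  rot[1] = omatoK$t
  rot[2] = matoK$to
  rot[3] = atoK$tom
  rot[4] = toK$toma
  rot[5] = oK$tomat
  rot[6] = K$tomato
  rot[7] = $tomatoK
Sorted (with $ < everything):
  sorted[0] = $tomatoK
  sorted[1] = K$tomato
  sorted[2] = atoK$tom
  sorted[3] = matoK$to
  sorted[4] = oK$tomat
  sorted[5] = omatoK$t
  sorted[6] = toK$toma
  sorted[7] = tomatoK$
sorted[5] = omatoK$t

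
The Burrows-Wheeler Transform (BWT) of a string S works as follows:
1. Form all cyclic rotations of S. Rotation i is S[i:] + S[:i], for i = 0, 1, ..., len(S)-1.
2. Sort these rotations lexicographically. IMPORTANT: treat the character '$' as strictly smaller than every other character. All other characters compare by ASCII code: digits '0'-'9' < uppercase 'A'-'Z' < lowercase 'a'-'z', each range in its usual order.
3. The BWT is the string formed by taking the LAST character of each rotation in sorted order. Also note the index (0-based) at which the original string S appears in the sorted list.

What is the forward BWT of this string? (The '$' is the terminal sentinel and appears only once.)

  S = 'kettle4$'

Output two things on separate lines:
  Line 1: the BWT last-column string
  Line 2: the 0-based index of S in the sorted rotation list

Answer: 4elk$tte
4

Derivation:
All 8 rotations (rotation i = S[i:]+S[:i]):
  rot[0] = kettle4$
  rot[1] = ettle4$k
  rot[2] = ttle4$ke
  rot[3] = tle4$ket
  rot[4] = le4$kett
  rot[5] = e4$kettl
  rot[6] = 4$kettle
  rot[7] = $kettle4
Sorted (with $ < everything):
  sorted[0] = $kettle4  (last char: '4')
  sorted[1] = 4$kettle  (last char: 'e')
  sorted[2] = e4$kettl  (last char: 'l')
  sorted[3] = ettle4$k  (last char: 'k')
  sorted[4] = kettle4$  (last char: '$')
  sorted[5] = le4$kett  (last char: 't')
  sorted[6] = tle4$ket  (last char: 't')
  sorted[7] = ttle4$ke  (last char: 'e')
Last column: 4elk$tte
Original string S is at sorted index 4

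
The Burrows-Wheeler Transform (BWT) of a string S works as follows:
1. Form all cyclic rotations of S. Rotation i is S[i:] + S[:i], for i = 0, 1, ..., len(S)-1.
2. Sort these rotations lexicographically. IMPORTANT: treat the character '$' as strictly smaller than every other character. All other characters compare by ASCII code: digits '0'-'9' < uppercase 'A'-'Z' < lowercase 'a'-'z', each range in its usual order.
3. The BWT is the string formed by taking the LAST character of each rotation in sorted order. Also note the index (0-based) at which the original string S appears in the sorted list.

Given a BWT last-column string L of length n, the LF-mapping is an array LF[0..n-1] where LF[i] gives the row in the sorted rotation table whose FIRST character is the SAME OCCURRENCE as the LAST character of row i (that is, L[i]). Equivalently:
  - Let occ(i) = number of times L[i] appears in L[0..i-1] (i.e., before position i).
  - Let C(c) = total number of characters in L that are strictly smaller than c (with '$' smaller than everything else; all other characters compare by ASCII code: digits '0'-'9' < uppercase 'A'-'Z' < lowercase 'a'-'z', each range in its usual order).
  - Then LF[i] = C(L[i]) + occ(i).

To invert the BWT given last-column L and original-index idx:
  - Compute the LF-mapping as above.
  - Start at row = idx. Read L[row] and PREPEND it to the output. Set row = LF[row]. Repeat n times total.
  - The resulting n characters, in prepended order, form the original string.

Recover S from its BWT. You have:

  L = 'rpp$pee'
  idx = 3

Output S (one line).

Answer: pepper$

Derivation:
LF mapping: 6 3 4 0 5 1 2
Walk LF starting at row 3, prepending L[row]:
  step 1: row=3, L[3]='$', prepend. Next row=LF[3]=0
  step 2: row=0, L[0]='r', prepend. Next row=LF[0]=6
  step 3: row=6, L[6]='e', prepend. Next row=LF[6]=2
  step 4: row=2, L[2]='p', prepend. Next row=LF[2]=4
  step 5: row=4, L[4]='p', prepend. Next row=LF[4]=5
  step 6: row=5, L[5]='e', prepend. Next row=LF[5]=1
  step 7: row=1, L[1]='p', prepend. Next row=LF[1]=3
Reversed output: pepper$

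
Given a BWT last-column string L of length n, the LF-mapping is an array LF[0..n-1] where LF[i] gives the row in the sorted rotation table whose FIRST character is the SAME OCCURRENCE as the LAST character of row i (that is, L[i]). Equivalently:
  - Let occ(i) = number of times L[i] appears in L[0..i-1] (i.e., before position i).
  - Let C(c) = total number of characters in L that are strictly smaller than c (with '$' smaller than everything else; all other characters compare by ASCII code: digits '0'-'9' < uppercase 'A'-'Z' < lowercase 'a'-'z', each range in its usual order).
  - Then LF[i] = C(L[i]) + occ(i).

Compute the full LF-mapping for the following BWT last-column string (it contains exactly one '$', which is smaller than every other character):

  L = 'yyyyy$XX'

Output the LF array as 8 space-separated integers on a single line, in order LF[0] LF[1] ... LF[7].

Char counts: '$':1, 'X':2, 'y':5
C (first-col start): C('$')=0, C('X')=1, C('y')=3
L[0]='y': occ=0, LF[0]=C('y')+0=3+0=3
L[1]='y': occ=1, LF[1]=C('y')+1=3+1=4
L[2]='y': occ=2, LF[2]=C('y')+2=3+2=5
L[3]='y': occ=3, LF[3]=C('y')+3=3+3=6
L[4]='y': occ=4, LF[4]=C('y')+4=3+4=7
L[5]='$': occ=0, LF[5]=C('$')+0=0+0=0
L[6]='X': occ=0, LF[6]=C('X')+0=1+0=1
L[7]='X': occ=1, LF[7]=C('X')+1=1+1=2

Answer: 3 4 5 6 7 0 1 2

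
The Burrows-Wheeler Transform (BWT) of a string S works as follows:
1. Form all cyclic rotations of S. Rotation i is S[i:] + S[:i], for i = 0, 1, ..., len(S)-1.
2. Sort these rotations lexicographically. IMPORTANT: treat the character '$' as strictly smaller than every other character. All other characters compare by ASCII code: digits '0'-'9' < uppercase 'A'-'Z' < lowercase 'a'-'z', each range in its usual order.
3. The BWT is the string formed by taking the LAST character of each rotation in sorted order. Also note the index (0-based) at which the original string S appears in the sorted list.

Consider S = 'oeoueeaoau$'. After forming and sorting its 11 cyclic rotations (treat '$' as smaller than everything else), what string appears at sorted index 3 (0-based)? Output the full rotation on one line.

Answer: eaoau$oeoue

Derivation:
All 11 rotations (rotation i = S[i:]+S[:i]):
  rot[0] = oeoueeaoau$
  rot[1] = eoueeaoau$o
  rot[2] = oueeaoau$oe
  rot[3] = ueeaoau$oeo
  rot[4] = eeaoau$oeou
  rot[5] = eaoau$oeoue
  rot[6] = aoau$oeouee
  rot[7] = oau$oeoueea
  rot[8] = au$oeoueeao
  rot[9] = u$oeoueeaoa
  rot[10] = $oeoueeaoau
Sorted (with $ < everything):
  sorted[0] = $oeoueeaoau
  sorted[1] = aoau$oeouee
  sorted[2] = au$oeoueeao
  sorted[3] = eaoau$oeoue
  sorted[4] = eeaoau$oeou
  sorted[5] = eoueeaoau$o
  sorted[6] = oau$oeoueea
  sorted[7] = oeoueeaoau$
  sorted[8] = oueeaoau$oe
  sorted[9] = u$oeoueeaoa
  sorted[10] = ueeaoau$oeo
sorted[3] = eaoau$oeoue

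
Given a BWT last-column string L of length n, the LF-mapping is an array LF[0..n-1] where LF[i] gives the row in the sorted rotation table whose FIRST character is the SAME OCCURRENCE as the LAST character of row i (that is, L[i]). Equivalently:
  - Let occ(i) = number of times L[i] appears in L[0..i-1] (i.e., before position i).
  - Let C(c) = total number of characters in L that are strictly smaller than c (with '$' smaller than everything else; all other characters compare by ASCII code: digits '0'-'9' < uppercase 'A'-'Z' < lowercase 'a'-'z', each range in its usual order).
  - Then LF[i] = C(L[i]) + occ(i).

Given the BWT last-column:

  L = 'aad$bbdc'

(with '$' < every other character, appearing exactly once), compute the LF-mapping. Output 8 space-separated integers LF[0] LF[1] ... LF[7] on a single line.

Char counts: '$':1, 'a':2, 'b':2, 'c':1, 'd':2
C (first-col start): C('$')=0, C('a')=1, C('b')=3, C('c')=5, C('d')=6
L[0]='a': occ=0, LF[0]=C('a')+0=1+0=1
L[1]='a': occ=1, LF[1]=C('a')+1=1+1=2
L[2]='d': occ=0, LF[2]=C('d')+0=6+0=6
L[3]='$': occ=0, LF[3]=C('$')+0=0+0=0
L[4]='b': occ=0, LF[4]=C('b')+0=3+0=3
L[5]='b': occ=1, LF[5]=C('b')+1=3+1=4
L[6]='d': occ=1, LF[6]=C('d')+1=6+1=7
L[7]='c': occ=0, LF[7]=C('c')+0=5+0=5

Answer: 1 2 6 0 3 4 7 5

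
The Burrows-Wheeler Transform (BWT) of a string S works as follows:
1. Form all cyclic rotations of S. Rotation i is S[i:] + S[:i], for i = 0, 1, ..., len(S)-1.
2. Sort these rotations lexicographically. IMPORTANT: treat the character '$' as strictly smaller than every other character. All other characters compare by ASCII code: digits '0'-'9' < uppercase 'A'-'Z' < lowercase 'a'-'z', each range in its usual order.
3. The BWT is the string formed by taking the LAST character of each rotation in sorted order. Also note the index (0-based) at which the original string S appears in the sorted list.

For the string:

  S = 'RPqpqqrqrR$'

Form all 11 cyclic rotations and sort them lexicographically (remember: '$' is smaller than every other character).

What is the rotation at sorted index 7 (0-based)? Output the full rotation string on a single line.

Answer: qrR$RPqpqqr

Derivation:
All 11 rotations (rotation i = S[i:]+S[:i]):
  rot[0] = RPqpqqrqrR$
  rot[1] = PqpqqrqrR$R
  rot[2] = qpqqrqrR$RP
  rot[3] = pqqrqrR$RPq
  rot[4] = qqrqrR$RPqp
  rot[5] = qrqrR$RPqpq
  rot[6] = rqrR$RPqpqq
  rot[7] = qrR$RPqpqqr
  rot[8] = rR$RPqpqqrq
  rot[9] = R$RPqpqqrqr
  rot[10] = $RPqpqqrqrR
Sorted (with $ < everything):
  sorted[0] = $RPqpqqrqrR
  sorted[1] = PqpqqrqrR$R
  sorted[2] = R$RPqpqqrqr
  sorted[3] = RPqpqqrqrR$
  sorted[4] = pqqrqrR$RPq
  sorted[5] = qpqqrqrR$RP
  sorted[6] = qqrqrR$RPqp
  sorted[7] = qrR$RPqpqqr
  sorted[8] = qrqrR$RPqpq
  sorted[9] = rR$RPqpqqrq
  sorted[10] = rqrR$RPqpqq
sorted[7] = qrR$RPqpqqr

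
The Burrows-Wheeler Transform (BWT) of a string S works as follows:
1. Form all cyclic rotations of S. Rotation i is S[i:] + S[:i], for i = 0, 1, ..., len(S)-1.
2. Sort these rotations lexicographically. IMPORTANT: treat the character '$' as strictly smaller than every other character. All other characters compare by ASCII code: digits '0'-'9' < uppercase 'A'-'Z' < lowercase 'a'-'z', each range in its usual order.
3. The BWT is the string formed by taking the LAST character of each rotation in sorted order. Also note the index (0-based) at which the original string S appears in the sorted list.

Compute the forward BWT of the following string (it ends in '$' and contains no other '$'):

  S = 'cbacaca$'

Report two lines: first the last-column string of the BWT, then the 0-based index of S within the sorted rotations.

All 8 rotations (rotation i = S[i:]+S[:i]):
  rot[0] = cbacaca$
  rot[1] = bacaca$c
  rot[2] = acaca$cb
  rot[3] = caca$cba
  rot[4] = aca$cbac
  rot[5] = ca$cbaca
  rot[6] = a$cbacac
  rot[7] = $cbacaca
Sorted (with $ < everything):
  sorted[0] = $cbacaca  (last char: 'a')
  sorted[1] = a$cbacac  (last char: 'c')
  sorted[2] = aca$cbac  (last char: 'c')
  sorted[3] = acaca$cb  (last char: 'b')
  sorted[4] = bacaca$c  (last char: 'c')
  sorted[5] = ca$cbaca  (last char: 'a')
  sorted[6] = caca$cba  (last char: 'a')
  sorted[7] = cbacaca$  (last char: '$')
Last column: accbcaa$
Original string S is at sorted index 7

Answer: accbcaa$
7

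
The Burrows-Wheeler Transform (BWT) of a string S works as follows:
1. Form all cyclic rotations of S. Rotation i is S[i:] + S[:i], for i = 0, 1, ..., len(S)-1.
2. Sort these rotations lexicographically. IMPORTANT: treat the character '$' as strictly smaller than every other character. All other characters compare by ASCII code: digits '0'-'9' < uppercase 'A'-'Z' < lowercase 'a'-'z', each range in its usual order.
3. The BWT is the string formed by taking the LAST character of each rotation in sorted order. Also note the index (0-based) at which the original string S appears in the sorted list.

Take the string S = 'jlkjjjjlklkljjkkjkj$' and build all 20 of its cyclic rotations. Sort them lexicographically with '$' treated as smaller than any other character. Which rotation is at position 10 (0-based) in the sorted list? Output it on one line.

All 20 rotations (rotation i = S[i:]+S[:i]):
  rot[0] = jlkjjjjlklkljjkkjkj$
  rot[1] = lkjjjjlklkljjkkjkj$j
  rot[2] = kjjjjlklkljjkkjkj$jl
  rot[3] = jjjjlklkljjkkjkj$jlk
  rot[4] = jjjlklkljjkkjkj$jlkj
  rot[5] = jjlklkljjkkjkj$jlkjj
  rot[6] = jlklkljjkkjkj$jlkjjj
  rot[7] = lklkljjkkjkj$jlkjjjj
  rot[8] = klkljjkkjkj$jlkjjjjl
  rot[9] = lkljjkkjkj$jlkjjjjlk
  rot[10] = kljjkkjkj$jlkjjjjlkl
  rot[11] = ljjkkjkj$jlkjjjjlklk
  rot[12] = jjkkjkj$jlkjjjjlklkl
  rot[13] = jkkjkj$jlkjjjjlklklj
  rot[14] = kkjkj$jlkjjjjlklkljj
  rot[15] = kjkj$jlkjjjjlklkljjk
  rot[16] = jkj$jlkjjjjlklkljjkk
  rot[17] = kj$jlkjjjjlklkljjkkj
  rot[18] = j$jlkjjjjlklkljjkkjk
  rot[19] = $jlkjjjjlklkljjkkjkj
Sorted (with $ < everything):
  sorted[0] = $jlkjjjjlklkljjkkjkj
  sorted[1] = j$jlkjjjjlklkljjkkjk
  sorted[2] = jjjjlklkljjkkjkj$jlk
  sorted[3] = jjjlklkljjkkjkj$jlkj
  sorted[4] = jjkkjkj$jlkjjjjlklkl
  sorted[5] = jjlklkljjkkjkj$jlkjj
  sorted[6] = jkj$jlkjjjjlklkljjkk
  sorted[7] = jkkjkj$jlkjjjjlklklj
  sorted[8] = jlkjjjjlklkljjkkjkj$
  sorted[9] = jlklkljjkkjkj$jlkjjj
  sorted[10] = kj$jlkjjjjlklkljjkkj
  sorted[11] = kjjjjlklkljjkkjkj$jl
  sorted[12] = kjkj$jlkjjjjlklkljjk
  sorted[13] = kkjkj$jlkjjjjlklkljj
  sorted[14] = kljjkkjkj$jlkjjjjlkl
  sorted[15] = klkljjkkjkj$jlkjjjjl
  sorted[16] = ljjkkjkj$jlkjjjjlklk
  sorted[17] = lkjjjjlklkljjkkjkj$j
  sorted[18] = lkljjkkjkj$jlkjjjjlk
  sorted[19] = lklkljjkkjkj$jlkjjjj
sorted[10] = kj$jlkjjjjlklkljjkkj

Answer: kj$jlkjjjjlklkljjkkj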